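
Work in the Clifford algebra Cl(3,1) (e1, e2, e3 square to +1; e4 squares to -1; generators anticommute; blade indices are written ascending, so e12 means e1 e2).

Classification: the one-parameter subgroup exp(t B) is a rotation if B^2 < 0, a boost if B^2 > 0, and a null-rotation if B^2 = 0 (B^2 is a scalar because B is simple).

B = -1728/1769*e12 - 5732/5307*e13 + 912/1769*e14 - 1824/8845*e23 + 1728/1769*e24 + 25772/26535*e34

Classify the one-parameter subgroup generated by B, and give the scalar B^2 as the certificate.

B^2 term by term: the squares give (-1728/1769)^2*(e12)^2 + (-5732/5307)^2*(e13)^2 + (912/1769)^2*(e14)^2 + (-1824/8845)^2*(e23)^2 + (1728/1769)^2*(e24)^2 + (25772/26535)^2*(e34)^2 = 2985984/3129361*(-1) + 32855824/28164249*(-1) + 831744/3129361*(+1) + 3326976/78234025*(-1) + 2985984/3129361*(+1) + 664195984/704106225*(+1) = 0 (each basis 2-blade squares to minus the product of its generators' squares); cross terms between blades sharing an index anticommute and cancel; the commuting (index-disjoint) pairs give grade-4 terms 2*c*c'*(blade product), which cancel blade by blade — e1234: -29689344/15646805 + 6603264/3129361 - 3326976/15646805 = 0 — confirming B is simple. So B^2 = 0.
Answer: null-rotation, certificate B^2 = 0. The invariant at work: B^2 = 0 is unchanged by conjugation, hence its sign classifies the subgroup whatever basis B is written in.


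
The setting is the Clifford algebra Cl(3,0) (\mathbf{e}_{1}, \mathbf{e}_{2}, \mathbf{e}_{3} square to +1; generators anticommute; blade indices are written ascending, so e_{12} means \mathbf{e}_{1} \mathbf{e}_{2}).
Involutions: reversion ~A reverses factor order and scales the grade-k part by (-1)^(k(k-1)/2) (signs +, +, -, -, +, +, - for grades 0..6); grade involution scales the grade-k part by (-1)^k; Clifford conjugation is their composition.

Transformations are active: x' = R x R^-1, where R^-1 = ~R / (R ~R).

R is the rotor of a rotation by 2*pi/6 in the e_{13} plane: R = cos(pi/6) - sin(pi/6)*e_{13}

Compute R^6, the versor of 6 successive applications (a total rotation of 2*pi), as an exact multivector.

Because a rotor carries half the rotation angle, composing 6 copies of this e_{13}-plane rotor multiplies the phase: 6*(pi/6) = \pi, hence R^6 = cos(\pi) - sin(\pi)*e_{13}.
cos(\pi) = -1 and sin(\pi) = 0, so R^6 = -1. The total rotation 2*pi is 1 full turn, so every vector returns to itself, yet the rotor is -1, on the OTHER sheet of the double cover (an odd number of 2*pi turns).
Answer: -1


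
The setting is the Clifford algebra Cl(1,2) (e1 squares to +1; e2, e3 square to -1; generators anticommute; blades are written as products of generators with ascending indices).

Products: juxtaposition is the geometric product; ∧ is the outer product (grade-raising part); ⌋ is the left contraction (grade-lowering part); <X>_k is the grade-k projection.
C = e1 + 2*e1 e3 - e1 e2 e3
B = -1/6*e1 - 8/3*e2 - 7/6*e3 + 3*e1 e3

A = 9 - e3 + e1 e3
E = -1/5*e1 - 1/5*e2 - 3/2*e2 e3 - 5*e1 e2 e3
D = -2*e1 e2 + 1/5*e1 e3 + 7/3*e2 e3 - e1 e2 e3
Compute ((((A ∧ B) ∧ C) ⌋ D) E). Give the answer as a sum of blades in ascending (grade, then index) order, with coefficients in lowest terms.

step 1: -3/2*e1 - 24*e2 - 21/2*e3 + 161/6*e1 e3 - 8/3*e2 e3 + 8/3*e1 e2 e3
step 2: 24*e1 e2 + 21/2*e1 e3 + 136/3*e1 e2 e3
step 3: -17/30 + 21/2*e2 - 24*e3
step 4: 21/10 + 17/150*e1 + 5417/150*e2 + 63/4*e3 - 1179/10*e1 e2 - 573/10*e1 e3 - 79/20*e2 e3 + 17/6*e1 e2 e3
Answer: 21/10 + 17/150*e1 + 5417/150*e2 + 63/4*e3 - 1179/10*e1 e2 - 573/10*e1 e3 - 79/20*e2 e3 + 17/6*e1 e2 e3


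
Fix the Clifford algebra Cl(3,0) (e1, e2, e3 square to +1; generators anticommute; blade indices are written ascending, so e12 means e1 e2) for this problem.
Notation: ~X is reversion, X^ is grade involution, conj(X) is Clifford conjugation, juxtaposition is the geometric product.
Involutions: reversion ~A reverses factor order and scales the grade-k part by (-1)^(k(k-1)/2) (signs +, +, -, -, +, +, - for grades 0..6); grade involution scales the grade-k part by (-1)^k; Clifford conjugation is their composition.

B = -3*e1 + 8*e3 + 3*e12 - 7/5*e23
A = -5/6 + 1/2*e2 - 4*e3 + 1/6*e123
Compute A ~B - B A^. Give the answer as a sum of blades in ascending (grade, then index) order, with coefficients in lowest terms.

first term: -32 + 113/30*e1 + 28/5*e2 - 82/15*e3 + 16/3*e12 - 12*e13 + 7/3*e23 + 12*e123
second term: 32 + 23/30*e1 - 28/5*e2 - 103/15*e3 - 7/3*e12 - 12*e13 + 17/3*e23 + 12*e123
Answer: -64 + 3*e1 + 56/5*e2 + 7/5*e3 + 23/3*e12 - 10/3*e23


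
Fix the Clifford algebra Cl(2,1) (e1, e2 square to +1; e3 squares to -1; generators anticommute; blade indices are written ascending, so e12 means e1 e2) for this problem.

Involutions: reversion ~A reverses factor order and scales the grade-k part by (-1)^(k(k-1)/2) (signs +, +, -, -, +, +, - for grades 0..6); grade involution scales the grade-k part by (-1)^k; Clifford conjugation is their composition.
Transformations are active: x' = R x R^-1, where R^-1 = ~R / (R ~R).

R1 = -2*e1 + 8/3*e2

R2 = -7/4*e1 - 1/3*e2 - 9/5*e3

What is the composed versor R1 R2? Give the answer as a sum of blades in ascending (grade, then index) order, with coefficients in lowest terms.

Distribute over the terms of R1 (each basis-blade product reordered to ascending indices, repeated generators contracted through their squares):
(-2*e1) R2 = 7/2 + 2/3*e12 + 18/5*e13
(8/3*e2) R2 = -8/9 + 14/3*e12 - 24/5*e23
Summing the partial products and collecting blades:
Answer: 47/18 + 16/3*e12 + 18/5*e13 - 24/5*e23


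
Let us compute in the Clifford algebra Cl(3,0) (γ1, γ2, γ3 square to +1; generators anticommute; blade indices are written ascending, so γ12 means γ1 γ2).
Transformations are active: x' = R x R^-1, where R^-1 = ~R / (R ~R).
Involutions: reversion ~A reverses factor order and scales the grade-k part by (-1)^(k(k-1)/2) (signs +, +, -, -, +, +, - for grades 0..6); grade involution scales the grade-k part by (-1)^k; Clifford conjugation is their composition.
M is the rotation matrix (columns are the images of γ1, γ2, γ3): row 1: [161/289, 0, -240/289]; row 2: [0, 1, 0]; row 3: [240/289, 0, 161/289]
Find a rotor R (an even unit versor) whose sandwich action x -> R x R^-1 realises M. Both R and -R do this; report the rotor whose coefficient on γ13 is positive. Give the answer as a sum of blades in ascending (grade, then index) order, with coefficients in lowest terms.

Method: write R = a + b12*γ12 + b13*γ13 + b23*γ23 with a^2 + b12^2 + b13^2 + b23^2 = 1 (so R^-1 = ~R). Expanding the columns R e_j ~R gives tr M = 4a^2 - 1 and, from the antisymmetric part, M21 - M12 = -4a*b12, M13 - M31 = 4a*b13, M32 - M23 = -4a*b23.
Here tr M = 611/289, so a^2 = (1 + tr M)/4 = 225/289 and a = ±15/17. Taking a = 15/17: M21 - M12 = 0, M13 - M31 = -480/289, M32 - M23 = 0, giving b12 = 0, b13 = -8/17, b23 = 0, i.e. R = 15/17 - 8/17*γ13.
Its γ13 coefficient is negative, so report the other preimage -R.
Answer: -15/17 + 8/17*γ13. Sheet selection: the two-to-one cover makes ±R indistinguishable at the matrix level (trace 611/289), so uniqueness comes from the required sign on γ13.


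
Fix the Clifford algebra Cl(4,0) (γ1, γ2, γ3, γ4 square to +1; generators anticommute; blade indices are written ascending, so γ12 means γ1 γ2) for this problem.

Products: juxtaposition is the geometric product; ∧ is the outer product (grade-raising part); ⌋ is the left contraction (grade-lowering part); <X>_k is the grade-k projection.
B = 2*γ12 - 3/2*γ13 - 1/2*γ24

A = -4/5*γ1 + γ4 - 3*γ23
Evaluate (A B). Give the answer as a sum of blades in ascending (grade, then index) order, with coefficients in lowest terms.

step 1: -11/10*γ2 + 6/5*γ3 + 9/2*γ12 + 6*γ13 - 3/2*γ34 + 12/5*γ124 - 3/2*γ134
Answer: -11/10*γ2 + 6/5*γ3 + 9/2*γ12 + 6*γ13 - 3/2*γ34 + 12/5*γ124 - 3/2*γ134


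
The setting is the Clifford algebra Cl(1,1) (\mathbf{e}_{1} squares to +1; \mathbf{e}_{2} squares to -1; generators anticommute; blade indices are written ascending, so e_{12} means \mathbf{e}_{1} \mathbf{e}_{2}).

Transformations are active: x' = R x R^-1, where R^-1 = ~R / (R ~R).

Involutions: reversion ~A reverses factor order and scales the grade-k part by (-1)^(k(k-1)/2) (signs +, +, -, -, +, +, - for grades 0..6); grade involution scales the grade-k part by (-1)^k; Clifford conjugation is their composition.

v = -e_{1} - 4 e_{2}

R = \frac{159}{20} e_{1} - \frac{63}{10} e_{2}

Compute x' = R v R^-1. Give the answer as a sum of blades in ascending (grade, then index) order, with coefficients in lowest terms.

~R = \frac{159}{20} e_{1} - \frac{63}{10} e_{2}, and R ~R = \frac{1881}{80}, so R^-1 = ~R / (\frac{1881}{80}).
R v = -\frac{663}{20} - \frac{381}{10} e_{12}
Answer: -\frac{22381}{1045} e_{1} + \frac{22744}{1045} e_{2}


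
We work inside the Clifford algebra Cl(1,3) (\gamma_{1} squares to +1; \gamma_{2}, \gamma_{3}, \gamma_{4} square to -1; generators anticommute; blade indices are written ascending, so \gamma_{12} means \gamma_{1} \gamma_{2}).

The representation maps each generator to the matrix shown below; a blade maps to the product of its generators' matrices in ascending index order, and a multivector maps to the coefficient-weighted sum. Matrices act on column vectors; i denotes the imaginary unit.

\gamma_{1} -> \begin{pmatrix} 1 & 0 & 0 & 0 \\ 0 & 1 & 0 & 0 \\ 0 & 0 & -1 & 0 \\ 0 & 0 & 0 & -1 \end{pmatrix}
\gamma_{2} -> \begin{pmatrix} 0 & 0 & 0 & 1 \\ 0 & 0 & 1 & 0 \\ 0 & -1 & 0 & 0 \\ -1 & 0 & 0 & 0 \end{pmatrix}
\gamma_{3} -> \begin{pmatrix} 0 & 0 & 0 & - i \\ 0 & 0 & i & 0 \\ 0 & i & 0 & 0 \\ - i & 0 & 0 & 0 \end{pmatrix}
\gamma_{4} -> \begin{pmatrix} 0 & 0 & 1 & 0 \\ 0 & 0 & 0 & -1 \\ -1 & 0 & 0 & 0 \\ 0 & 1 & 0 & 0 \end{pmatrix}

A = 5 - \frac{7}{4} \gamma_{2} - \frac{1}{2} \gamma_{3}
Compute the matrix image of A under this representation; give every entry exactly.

M = (5)*1 + (-\frac{7}{4})*rho(\gamma_{2}) + (-\frac{1}{2})*rho(\gamma_{3}), summed entrywise (1 is the identity matrix):
Answer: \begin{pmatrix} 5 & 0 & 0 & - \frac{7}{4} + \frac{i}{2} \\ 0 & 5 & - \frac{7}{4} - \frac{i}{2} & 0 \\ 0 & \frac{7}{4} - \frac{i}{2} & 5 & 0 \\ \frac{7}{4} + \frac{i}{2} & 0 & 0 & 5 \end{pmatrix}


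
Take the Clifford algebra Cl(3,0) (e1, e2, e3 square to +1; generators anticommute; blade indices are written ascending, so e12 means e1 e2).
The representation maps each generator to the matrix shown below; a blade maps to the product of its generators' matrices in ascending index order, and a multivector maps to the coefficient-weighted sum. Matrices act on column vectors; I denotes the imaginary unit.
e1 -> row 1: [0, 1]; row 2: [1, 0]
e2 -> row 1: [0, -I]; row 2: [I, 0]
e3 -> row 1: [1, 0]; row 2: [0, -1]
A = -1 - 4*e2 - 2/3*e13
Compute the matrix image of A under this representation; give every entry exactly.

Bivector images (products of the table entries): rho(e13) = rho(e1)rho(e3) = row 1: [0, -1]; row 2: [1, 0].
M = (-1)*1 + (-4)*rho(e2) + (-2/3)*rho(e13), summed entrywise (1 is the identity matrix):
Answer: row 1: [-1, 2/3 + 4*I]; row 2: [-2/3 - 4*I, -1]


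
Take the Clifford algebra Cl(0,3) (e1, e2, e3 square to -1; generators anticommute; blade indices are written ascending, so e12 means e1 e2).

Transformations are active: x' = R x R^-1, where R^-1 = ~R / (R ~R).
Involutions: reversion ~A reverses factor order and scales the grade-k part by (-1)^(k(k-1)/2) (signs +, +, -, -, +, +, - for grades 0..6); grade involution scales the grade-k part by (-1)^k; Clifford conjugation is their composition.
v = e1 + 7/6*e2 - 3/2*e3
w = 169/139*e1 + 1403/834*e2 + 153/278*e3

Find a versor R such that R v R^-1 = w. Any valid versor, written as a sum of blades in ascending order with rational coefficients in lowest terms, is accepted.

Construction: equal norms (both -83/18) license R = v + w = 308/139*e1 + 396/139*e2 - 132/139*e3 — nothing changes along that direction, while (v - w)/2 changes sign, so v maps onto w.
Answer: 308/139*e1 + 396/139*e2 - 132/139*e3


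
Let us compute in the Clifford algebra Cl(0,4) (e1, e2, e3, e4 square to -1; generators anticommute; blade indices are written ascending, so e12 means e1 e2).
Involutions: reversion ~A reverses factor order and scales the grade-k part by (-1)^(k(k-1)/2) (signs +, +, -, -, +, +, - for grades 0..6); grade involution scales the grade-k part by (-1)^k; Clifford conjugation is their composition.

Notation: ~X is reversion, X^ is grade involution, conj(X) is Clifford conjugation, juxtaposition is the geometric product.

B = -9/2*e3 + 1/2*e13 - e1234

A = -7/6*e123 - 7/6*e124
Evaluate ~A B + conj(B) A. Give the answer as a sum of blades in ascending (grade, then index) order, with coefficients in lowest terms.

first term: 7/12*e2 + 7/6*e3 - 7/6*e4 + 21/4*e12 + 7/12*e234 + 21/4*e1234
second term: 7/12*e2 + 7/6*e3 - 7/6*e4 + 21/4*e12 - 7/12*e234 - 21/4*e1234
Answer: 7/6*e2 + 7/3*e3 - 7/3*e4 + 21/2*e12


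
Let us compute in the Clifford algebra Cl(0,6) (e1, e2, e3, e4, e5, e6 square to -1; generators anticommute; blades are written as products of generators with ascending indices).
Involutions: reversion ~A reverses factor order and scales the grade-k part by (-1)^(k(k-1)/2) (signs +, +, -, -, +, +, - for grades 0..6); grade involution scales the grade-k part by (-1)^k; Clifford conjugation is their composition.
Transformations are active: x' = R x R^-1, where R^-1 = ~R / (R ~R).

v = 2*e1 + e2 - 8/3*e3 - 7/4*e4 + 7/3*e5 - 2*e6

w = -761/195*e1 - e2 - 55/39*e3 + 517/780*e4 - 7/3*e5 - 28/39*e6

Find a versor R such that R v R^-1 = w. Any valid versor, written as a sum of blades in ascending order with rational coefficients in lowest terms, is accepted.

The midline construction: v and w both square to -3545/144, so reflecting in their sum -371/195*e1 - 53/13*e3 - 212/195*e4 - 106/39*e6 exchanges them.
Answer: -371/195*e1 - 53/13*e3 - 212/195*e4 - 106/39*e6


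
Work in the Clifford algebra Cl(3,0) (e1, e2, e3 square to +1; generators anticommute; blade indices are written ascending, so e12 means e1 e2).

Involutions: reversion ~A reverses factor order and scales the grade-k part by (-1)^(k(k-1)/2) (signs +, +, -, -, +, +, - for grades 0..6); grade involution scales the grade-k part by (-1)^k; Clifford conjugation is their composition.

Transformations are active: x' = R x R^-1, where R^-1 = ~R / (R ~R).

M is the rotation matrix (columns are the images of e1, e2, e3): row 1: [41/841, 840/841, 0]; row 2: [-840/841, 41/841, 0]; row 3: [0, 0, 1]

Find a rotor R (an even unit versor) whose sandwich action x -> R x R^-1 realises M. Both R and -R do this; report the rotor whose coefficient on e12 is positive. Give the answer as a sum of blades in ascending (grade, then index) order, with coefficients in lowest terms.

Method: write R = a + b12*e12 + b13*e13 + b23*e23 with a^2 + b12^2 + b13^2 + b23^2 = 1 (so R^-1 = ~R). Expanding the columns R e_j ~R gives tr M = 4a^2 - 1 and, from the antisymmetric part, M21 - M12 = -4a*b12, M13 - M31 = 4a*b13, M32 - M23 = -4a*b23.
Here tr M = 923/841, so a^2 = (1 + tr M)/4 = 441/841 and a = ±21/29. Taking a = 21/29: M21 - M12 = -1680/841, M13 - M31 = 0, M32 - M23 = 0, giving b12 = 20/29, b13 = 0, b23 = 0, i.e. R = 21/29 + 20/29*e12.
Its e12 coefficient is already positive.
Answer: 21/29 + 20/29*e12. Recall the cover is two-to-one: with M of trace 923/841, both preimages act alike, and the stated e12 sign chooses the sheet.


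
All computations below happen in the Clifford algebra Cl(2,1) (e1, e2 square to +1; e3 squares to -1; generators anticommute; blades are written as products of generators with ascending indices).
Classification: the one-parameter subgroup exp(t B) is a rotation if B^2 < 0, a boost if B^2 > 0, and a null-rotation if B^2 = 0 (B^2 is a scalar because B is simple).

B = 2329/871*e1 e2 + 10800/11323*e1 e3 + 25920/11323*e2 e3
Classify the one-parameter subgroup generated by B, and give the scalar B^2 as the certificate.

B^2 term by term: the squares give (2329/871)^2*(e1 e2)^2 + (10800/11323)^2*(e1 e3)^2 + (25920/11323)^2*(e2 e3)^2 = 5424241/758641*(-1) + 116640000/128210329*(+1) + 671846400/128210329*(+1) = -1 (each basis 2-blade squares to minus the product of its generators' squares); cross terms between blades sharing an index anticommute and cancel. So B^2 = -1.
Answer: rotation, certificate B^2 = -1. Why this suffices: the scalar -1 survives any versor conjugation, so its sign alone determines the class however B is presented.


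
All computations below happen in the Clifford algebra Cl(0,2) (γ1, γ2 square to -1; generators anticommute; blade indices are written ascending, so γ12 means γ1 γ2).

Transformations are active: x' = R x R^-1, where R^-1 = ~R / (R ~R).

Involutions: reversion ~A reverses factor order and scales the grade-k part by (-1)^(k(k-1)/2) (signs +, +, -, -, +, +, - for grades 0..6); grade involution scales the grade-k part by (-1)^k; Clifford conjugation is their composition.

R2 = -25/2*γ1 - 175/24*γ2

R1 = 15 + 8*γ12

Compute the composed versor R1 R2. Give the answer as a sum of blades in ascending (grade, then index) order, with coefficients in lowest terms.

Distribute over the terms of R1 (each basis-blade product reordered to ascending indices, repeated generators contracted through their squares):
(15) R2 = -375/2*γ1 - 875/8*γ2
(8*γ12) R2 = 175/3*γ1 - 100*γ2
Summing the partial products and collecting blades:
Answer: -775/6*γ1 - 1675/8*γ2


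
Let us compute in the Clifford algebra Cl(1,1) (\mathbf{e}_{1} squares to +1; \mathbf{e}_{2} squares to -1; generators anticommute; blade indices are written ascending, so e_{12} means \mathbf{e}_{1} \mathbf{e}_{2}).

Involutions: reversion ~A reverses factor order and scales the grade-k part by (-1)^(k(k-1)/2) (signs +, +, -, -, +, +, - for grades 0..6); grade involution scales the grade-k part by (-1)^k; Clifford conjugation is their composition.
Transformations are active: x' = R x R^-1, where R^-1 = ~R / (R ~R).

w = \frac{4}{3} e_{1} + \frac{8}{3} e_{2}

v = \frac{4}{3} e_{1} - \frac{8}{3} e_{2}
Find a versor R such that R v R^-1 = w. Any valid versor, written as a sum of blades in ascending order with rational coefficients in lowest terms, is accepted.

The midline construction: v and w both square to -\frac{16}{3}, so reflecting in their sum \frac{8}{3} e_{1} exchanges them.
Answer: \frac{8}{3} e_{1}


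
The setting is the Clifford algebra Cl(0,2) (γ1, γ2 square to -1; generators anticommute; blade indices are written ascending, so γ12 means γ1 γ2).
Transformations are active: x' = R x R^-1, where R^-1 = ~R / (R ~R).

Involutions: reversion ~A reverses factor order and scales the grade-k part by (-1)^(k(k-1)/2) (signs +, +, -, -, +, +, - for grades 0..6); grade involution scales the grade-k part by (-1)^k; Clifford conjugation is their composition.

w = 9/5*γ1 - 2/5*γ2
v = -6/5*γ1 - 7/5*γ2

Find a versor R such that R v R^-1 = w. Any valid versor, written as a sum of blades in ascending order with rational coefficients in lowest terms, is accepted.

A norm check does it: q(v) = q(w) = -17/5, hence R = v + w = 3/5*γ1 - 9/5*γ2 realises the map — parallel part kept, (v - w)/2 negated, v carried to w.
Answer: 3/5*γ1 - 9/5*γ2


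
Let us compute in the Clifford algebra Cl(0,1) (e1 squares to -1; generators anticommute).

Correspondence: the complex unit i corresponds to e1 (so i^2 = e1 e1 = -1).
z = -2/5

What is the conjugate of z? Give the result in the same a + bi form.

In blades: z = -2/5.
Conjugation here is Clifford conjugation: the scalar is fixed and the grade-1 and grade-2 blades all flip sign, giving -2/5; translating back:
Answer: -2/5


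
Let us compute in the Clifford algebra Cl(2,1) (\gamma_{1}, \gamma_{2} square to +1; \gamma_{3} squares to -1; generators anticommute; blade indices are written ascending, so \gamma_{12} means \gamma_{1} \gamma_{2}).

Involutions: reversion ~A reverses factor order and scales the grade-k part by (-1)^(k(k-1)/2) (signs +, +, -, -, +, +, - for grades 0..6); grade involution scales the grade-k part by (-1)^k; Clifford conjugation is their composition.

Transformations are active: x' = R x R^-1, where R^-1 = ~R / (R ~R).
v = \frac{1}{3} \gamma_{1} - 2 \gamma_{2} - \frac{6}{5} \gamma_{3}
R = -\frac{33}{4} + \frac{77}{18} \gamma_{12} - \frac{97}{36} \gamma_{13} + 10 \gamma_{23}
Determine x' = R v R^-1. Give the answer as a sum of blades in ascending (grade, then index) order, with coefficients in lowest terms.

~R = -\frac{33}{4} - \frac{77}{18} \gamma_{12} + \frac{97}{36} \gamma_{13} - 10 \gamma_{23}, and R ~R = -\frac{2257}{108}, so R^-1 = ~R / (-\frac{2257}{108}).
R v = -\frac{2617}{180} \gamma_{1} + \frac{731}{27} \gamma_{2} + \frac{16631}{540} \gamma_{3} - \frac{647}{90} \gamma_{123}
Answer: -\frac{34207}{1830} \gamma_{1} + \frac{19693}{915} \gamma_{2} + \frac{52081}{1830} \gamma_{3}


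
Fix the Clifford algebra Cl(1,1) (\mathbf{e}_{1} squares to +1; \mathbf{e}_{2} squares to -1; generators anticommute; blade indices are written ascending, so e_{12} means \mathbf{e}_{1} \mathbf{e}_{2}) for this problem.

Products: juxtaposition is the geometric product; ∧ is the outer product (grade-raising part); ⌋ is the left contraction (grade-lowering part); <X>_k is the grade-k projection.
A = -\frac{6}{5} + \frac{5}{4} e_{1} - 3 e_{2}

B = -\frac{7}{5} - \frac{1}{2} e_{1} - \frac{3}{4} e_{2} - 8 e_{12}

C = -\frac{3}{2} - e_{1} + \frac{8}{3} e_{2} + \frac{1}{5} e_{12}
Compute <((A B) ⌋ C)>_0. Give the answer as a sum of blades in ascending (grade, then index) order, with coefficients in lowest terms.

step 1: -\frac{239}{200} + \frac{457}{20} e_{1} - \frac{49}{10} e_{2} + \frac{573}{80} e_{12}
step 2: -\frac{787}{120} + \frac{43}{200} e_{1} + \frac{83}{60} e_{2} - \frac{239}{1000} e_{12}
step 3: -\frac{787}{120}
Answer: -\frac{787}{120}


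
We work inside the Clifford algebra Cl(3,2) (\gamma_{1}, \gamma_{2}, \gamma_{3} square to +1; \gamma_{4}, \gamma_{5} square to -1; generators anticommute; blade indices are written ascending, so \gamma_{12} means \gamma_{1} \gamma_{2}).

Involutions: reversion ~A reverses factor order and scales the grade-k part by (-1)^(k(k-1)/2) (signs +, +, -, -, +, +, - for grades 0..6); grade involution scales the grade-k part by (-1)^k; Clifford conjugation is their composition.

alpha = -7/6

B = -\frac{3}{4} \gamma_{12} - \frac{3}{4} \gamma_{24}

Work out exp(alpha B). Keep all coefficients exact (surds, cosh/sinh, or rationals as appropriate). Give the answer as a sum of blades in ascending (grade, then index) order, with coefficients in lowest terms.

B^2 term by term: the squares give (-\frac{3}{4})^2*(\gamma_{12})^2 + (-\frac{3}{4})^2*(\gamma_{24})^2 = \frac{9}{16}*(-1) + \frac{9}{16}*(+1) = 0 (each basis 2-blade squares to minus the product of its generators' squares); cross terms between blades sharing an index anticommute and cancel. So B^2 = 0.
B^2 = 0, and the exponential is exactly linear here: exp(alpha B) = 1 + alpha B (parabolic case).
Answer: 1 + \frac{7}{8} \gamma_{12} + \frac{7}{8} \gamma_{24}


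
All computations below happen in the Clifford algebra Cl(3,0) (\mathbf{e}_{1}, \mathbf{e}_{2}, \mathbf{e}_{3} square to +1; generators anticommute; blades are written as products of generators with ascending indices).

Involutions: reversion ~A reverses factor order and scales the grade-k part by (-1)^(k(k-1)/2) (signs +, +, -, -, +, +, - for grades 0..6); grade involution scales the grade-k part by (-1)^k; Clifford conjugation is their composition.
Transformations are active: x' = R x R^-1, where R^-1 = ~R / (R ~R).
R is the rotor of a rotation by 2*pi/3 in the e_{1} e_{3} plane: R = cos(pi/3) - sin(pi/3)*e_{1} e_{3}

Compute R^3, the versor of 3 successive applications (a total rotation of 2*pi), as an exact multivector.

Half-angle bookkeeping: 3 applications in e_{1} e_{3} add up to rotor phase 3*pi/3 = \pi, so R^3 = cos(\pi) - sin(\pi)*e_{1} e_{3}.
cos(\pi) = -1 and sin(\pi) = 0, so R^3 = -1. The total rotation 2*pi is 1 full turn, so every vector returns to itself, yet the rotor is -1, on the OTHER sheet of the double cover (an odd number of 2*pi turns).
Answer: -1


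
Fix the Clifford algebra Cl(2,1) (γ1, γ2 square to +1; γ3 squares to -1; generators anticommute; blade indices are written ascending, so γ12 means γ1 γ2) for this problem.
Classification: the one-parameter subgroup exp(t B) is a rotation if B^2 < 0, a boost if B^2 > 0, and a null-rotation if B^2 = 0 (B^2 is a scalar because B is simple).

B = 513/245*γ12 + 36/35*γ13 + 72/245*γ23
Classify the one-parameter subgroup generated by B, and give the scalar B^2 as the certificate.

B^2 term by term: the squares give (513/245)^2*(γ12)^2 + (36/35)^2*(γ13)^2 + (72/245)^2*(γ23)^2 = 263169/60025*(-1) + 1296/1225*(+1) + 5184/60025*(+1) = -81/25 (each basis 2-blade squares to minus the product of its generators' squares); cross terms between blades sharing an index anticommute and cancel. So B^2 = -81/25.
Answer: rotation, certificate B^2 = -81/25. No conjugation can change B^2 = -81/25; the sign gives the class.


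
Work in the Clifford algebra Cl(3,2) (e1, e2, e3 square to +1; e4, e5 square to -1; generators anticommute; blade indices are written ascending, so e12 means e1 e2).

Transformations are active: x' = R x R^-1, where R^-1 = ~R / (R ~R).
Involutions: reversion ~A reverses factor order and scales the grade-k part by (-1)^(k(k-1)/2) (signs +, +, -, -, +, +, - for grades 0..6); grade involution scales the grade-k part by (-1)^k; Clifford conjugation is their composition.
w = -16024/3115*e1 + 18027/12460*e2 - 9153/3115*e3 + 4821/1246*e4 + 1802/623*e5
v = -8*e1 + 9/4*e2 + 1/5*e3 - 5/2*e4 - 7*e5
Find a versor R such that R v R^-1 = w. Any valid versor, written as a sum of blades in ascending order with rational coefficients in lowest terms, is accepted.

Construction: equal norms (both 5541/400) license R = v + w = -40944/3115*e1 + 23031/6230*e2 - 1706/623*e3 + 853/623*e4 - 2559/623*e5 — nothing changes along that direction, while (v - w)/2 changes sign, so v maps onto w.
Answer: -40944/3115*e1 + 23031/6230*e2 - 1706/623*e3 + 853/623*e4 - 2559/623*e5


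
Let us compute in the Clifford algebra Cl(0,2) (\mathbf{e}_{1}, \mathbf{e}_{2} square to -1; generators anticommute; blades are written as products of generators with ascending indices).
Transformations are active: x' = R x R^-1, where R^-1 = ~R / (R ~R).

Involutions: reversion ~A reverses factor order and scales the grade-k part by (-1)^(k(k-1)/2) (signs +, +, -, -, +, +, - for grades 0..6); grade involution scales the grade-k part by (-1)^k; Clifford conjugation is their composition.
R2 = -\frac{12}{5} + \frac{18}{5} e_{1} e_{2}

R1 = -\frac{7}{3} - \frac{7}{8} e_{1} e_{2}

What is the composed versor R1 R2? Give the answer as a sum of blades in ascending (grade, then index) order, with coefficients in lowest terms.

Distribute over the terms of R1 (each basis-blade product reordered to ascending indices, repeated generators contracted through their squares):
(-\frac{7}{3}) R2 = \frac{28}{5} - \frac{42}{5} e_{1} e_{2}
(-\frac{7}{8} e_{1} e_{2}) R2 = \frac{63}{20} + \frac{21}{10} e_{1} e_{2}
Summing the partial products and collecting blades:
Answer: \frac{35}{4} - \frac{63}{10} e_{1} e_{2}


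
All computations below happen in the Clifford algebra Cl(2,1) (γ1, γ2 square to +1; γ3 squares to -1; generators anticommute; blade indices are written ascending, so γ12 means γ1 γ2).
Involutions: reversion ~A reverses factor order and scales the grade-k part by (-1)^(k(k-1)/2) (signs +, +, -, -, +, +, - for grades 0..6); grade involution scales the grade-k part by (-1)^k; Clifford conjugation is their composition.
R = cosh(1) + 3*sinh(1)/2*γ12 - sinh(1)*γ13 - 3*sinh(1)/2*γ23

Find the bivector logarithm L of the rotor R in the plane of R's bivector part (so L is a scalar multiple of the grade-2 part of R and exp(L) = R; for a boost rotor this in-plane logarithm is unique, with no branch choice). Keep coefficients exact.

The scalar part of R is cosh(1), giving the rapidity magnitude (cosh is even); the bivector part supplies orientation, its quotient by sinh of the rapidity is the plane, and L = rapidity * plane — unique in that plane, since flipping both signs leaves L unchanged.
Concretely: cosh(rapidity) = cosh(1) gives rapidity = ±1, and since rapidity/sinh(rapidity) is even the sign is immaterial: L = (rapidity/sinh(rapidity)) * <R>_2 = (1/sinh(1)) * <R>_2.
Answer: 3/2*γ12 - γ13 - 3/2*γ23


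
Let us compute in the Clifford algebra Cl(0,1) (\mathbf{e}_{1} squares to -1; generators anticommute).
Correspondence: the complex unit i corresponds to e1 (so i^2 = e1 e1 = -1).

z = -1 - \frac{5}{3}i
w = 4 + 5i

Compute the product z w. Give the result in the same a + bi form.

In blades: z = -1 - \frac{5}{3} e_{1}, w = 4 + 5 e_{1}.
Distribute z over w term by term (generator squares from the signature, products reordered to ascending indices): (-1)*w = -4 - 5 e_{1}; (-\frac{5}{3} e_{1})*w = \frac{25}{3} - \frac{20}{3} e_{1}.
Sum: \frac{13}{3} - \frac{35}{3} e_{1}; translating back through the correspondence:
Answer: \frac{13}{3} - \frac{35}{3}i


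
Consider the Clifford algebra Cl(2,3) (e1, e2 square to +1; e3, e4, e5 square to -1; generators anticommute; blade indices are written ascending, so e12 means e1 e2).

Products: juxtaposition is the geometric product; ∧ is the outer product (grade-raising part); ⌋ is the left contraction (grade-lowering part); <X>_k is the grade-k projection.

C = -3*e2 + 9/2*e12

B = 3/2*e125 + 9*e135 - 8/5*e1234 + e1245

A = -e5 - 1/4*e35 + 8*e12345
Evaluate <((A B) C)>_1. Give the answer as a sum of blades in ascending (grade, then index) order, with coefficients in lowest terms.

step 1: 9/4*e1 + 8*e3 - 64/5*e5 + 3/2*e12 + 9*e13 + 72*e24 + 12*e34 + 3/8*e123 - e124 - 1/4*e1234 - 2/5*e1245 + 8/5*e12345
step 2: -27/4 - 9/2*e1 + 81/8*e2 - 27/16*e3 + 441/2*e4 - 27/4*e12 + 9/8*e13 - 327*e14 + 129/2*e23 - 192/5*e25 + 9/8*e34 + 9/5*e45 + 63*e123 - 288/5*e125 + 3/4*e134 + 6/5*e145 - 36*e234 - 36/5*e345 + 54*e1234 + 24/5*e1345
step 3: -9/2*e1 + 81/8*e2 - 27/16*e3 + 441/2*e4
Answer: -9/2*e1 + 81/8*e2 - 27/16*e3 + 441/2*e4


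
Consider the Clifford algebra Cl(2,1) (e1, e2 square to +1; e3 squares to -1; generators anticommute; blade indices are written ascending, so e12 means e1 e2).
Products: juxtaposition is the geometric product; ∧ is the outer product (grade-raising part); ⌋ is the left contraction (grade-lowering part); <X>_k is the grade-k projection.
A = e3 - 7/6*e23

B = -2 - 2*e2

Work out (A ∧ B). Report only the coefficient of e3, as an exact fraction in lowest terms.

step 1: -2*e3 + 13/3*e23
Answer: -2


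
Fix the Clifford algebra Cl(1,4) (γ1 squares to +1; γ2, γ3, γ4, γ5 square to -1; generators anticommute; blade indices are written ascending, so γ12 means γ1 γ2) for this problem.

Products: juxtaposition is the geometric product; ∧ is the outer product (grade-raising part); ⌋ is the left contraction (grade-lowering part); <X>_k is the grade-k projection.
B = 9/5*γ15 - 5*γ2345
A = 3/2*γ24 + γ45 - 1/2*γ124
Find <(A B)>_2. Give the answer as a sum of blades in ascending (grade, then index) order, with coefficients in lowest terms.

step 1: -9/5*γ14 + 5*γ23 - 15/2*γ35 + 5/2*γ135 - 9/10*γ245 + 27/10*γ1245
step 2: -9/5*γ14 + 5*γ23 - 15/2*γ35
Answer: -9/5*γ14 + 5*γ23 - 15/2*γ35


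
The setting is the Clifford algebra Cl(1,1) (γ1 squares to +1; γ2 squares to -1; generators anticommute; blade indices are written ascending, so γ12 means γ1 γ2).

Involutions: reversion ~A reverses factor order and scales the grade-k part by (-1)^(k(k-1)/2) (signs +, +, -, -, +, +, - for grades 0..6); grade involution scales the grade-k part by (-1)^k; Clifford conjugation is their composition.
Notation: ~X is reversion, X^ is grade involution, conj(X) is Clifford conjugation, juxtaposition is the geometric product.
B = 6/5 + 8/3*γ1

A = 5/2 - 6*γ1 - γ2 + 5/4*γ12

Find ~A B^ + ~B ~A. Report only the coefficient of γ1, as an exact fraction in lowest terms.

first term: 19 - 208/15*γ1 - 68/15*γ2 - 25/6*γ12
second term: -13 - 8/15*γ1 - 68/15*γ2 - 25/6*γ12
Answer: -72/5


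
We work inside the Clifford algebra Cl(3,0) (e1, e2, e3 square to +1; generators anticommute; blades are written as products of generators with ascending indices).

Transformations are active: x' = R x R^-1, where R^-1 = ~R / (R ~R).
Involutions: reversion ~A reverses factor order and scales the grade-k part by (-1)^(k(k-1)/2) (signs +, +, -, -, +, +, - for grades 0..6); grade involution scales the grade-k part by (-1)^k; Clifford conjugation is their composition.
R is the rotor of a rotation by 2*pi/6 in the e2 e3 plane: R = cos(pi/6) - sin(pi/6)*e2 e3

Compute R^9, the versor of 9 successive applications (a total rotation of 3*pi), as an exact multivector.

Rotor phase runs at HALF the rotation angle; powers of one rotor simply add phase, so after 9 steps in e2 e3 the phase is 9*pi/6 = 3*pi/2 and R^9 = cos(3*pi/2) - sin(3*pi/2)*e2 e3.
cos(3*pi/2) = 0 and sin(3*pi/2) = -1, so R^9 = e2 e3. The net rotation is 1*pi (after discarding 1 full turn, each of which contributes a factor -1 to the rotor); the rotor keeps the half-angle phase exactly.
Answer: e2 e3


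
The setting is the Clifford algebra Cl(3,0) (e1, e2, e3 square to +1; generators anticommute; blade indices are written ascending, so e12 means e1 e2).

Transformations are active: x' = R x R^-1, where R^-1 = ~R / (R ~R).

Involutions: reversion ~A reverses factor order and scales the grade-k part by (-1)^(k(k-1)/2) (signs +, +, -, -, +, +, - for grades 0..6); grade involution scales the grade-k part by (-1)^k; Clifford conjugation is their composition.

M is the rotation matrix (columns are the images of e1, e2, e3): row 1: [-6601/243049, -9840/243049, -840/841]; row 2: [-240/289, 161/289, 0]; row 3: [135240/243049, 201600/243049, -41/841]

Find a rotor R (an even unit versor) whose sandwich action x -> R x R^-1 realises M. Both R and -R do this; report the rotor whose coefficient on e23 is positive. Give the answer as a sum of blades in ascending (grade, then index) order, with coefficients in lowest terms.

Method: write R = a + b12*e12 + b13*e13 + b23*e23 with a^2 + b12^2 + b13^2 + b23^2 = 1 (so R^-1 = ~R). Expanding the columns R e_j ~R gives tr M = 4a^2 - 1 and, from the antisymmetric part, M21 - M12 = -4a*b12, M13 - M31 = 4a*b13, M32 - M23 = -4a*b23.
Here tr M = 116951/243049, so a^2 = (1 + tr M)/4 = 90000/243049 and a = ±300/493. Taking a = 300/493: M21 - M12 = -192000/243049, M13 - M31 = -378000/243049, M32 - M23 = 201600/243049, giving b12 = 160/493, b13 = -315/493, b23 = -168/493, i.e. R = 300/493 + 160/493*e12 - 315/493*e13 - 168/493*e23.
Its e23 coefficient is negative, so report the other preimage -R.
Answer: -300/493 - 160/493*e12 + 315/493*e13 + 168/493*e23. Note: both R and -R realise this M (trace 116951/243049); the covering map identifies them, and the e23-coefficient sign is the tie-breaker.


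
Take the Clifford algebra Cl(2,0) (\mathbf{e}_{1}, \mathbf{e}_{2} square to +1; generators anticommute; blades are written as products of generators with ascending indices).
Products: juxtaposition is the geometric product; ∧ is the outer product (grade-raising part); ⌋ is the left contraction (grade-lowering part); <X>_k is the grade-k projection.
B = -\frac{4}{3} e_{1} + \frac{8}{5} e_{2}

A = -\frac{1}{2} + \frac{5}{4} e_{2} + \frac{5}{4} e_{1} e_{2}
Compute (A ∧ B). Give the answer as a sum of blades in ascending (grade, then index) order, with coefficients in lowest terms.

step 1: \frac{2}{3} e_{1} - \frac{4}{5} e_{2} + \frac{5}{3} e_{1} e_{2}
Answer: \frac{2}{3} e_{1} - \frac{4}{5} e_{2} + \frac{5}{3} e_{1} e_{2}


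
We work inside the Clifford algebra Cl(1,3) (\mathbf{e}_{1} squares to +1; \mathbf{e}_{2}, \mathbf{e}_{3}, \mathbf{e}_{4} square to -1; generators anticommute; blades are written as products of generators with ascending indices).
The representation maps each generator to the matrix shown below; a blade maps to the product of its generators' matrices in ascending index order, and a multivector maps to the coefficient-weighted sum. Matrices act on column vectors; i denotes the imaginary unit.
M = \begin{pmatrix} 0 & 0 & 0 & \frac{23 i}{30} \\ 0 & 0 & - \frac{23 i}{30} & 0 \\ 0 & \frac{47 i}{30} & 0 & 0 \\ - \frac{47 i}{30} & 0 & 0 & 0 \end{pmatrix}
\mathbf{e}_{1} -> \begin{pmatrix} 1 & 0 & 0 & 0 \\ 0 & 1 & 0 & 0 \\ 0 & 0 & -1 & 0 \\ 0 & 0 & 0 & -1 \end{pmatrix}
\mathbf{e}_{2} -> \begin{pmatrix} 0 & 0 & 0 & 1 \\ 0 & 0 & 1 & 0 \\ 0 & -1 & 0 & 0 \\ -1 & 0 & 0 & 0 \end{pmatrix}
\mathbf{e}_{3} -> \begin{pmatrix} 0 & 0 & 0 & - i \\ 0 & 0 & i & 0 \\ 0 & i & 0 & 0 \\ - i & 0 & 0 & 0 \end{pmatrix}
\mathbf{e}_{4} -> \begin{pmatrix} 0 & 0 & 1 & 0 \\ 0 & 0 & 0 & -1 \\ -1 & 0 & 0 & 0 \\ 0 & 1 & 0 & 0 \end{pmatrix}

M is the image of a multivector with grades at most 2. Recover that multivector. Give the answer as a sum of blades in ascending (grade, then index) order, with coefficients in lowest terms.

Method: the blade images are trace-orthogonal — tr(rho(e_A) rho(e_B)^-1) = 4 if A = B and 0 otherwise — and rho(e_A)^-1 = (e_A)^2 * rho(e_A) with (e_A)^2 = +1 or -1, so the coefficient of e_A in the preimage is (e_A)^2 * tr(M rho(e_A))/4.
Nonzero projections over blades of grade <= 2: e_{3}: (e_{3})^2 = -1, tr(M rho(e_{3})) = - \frac{8}{5}, coefficient \frac{2}{5}; e_{1} e_{3}: (e_{1} e_{3})^2 = +1, tr(M rho(e_{1} e_{3})) = - \frac{14}{3}, coefficient -\frac{7}{6}. Every other blade of grade <= 2 projects to 0.
Answer: \frac{2}{5} e_{3} - \frac{7}{6} e_{1} e_{3}


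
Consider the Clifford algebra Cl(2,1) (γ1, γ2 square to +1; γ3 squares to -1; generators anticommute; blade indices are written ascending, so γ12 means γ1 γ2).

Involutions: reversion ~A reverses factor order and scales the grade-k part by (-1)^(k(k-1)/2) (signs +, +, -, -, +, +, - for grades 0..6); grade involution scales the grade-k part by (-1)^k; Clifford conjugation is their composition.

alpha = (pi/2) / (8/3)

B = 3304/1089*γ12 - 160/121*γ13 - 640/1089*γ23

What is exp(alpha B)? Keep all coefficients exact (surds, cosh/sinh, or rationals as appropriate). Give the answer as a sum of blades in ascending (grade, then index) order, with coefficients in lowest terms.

B^2 term by term: the squares give (3304/1089)^2*(γ12)^2 + (-160/121)^2*(γ13)^2 + (-640/1089)^2*(γ23)^2 = 10916416/1185921*(-1) + 25600/14641*(+1) + 409600/1185921*(+1) = -64/9 (each basis 2-blade squares to minus the product of its generators' squares); cross terms between blades sharing an index anticommute and cancel. So B^2 = -64/9.
B^2 = -64/9 — a negative square means the series sums to a rotation: l = 8/3, alpha*l = pi/2, so exp(alpha B) = cos(pi/2) + (sin(pi/2)/(8/3))*B = 0 + (3/8)*B.
Answer: 413/363*γ12 - 60/121*γ13 - 80/363*γ23


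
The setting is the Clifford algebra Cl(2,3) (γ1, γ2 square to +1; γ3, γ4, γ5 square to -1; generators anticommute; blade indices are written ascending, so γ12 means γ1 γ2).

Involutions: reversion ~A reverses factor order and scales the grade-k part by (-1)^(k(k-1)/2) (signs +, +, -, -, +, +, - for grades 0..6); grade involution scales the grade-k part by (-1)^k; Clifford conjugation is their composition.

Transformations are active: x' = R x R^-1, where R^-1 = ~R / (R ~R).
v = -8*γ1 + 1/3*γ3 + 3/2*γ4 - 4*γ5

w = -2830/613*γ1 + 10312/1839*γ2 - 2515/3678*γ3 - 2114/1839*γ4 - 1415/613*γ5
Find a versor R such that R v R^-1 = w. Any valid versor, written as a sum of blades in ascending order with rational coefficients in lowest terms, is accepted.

Construction: equal norms (both 1643/36) license R = v + w = -7734/613*γ1 + 10312/1839*γ2 - 1289/3678*γ3 + 1289/3678*γ4 - 3867/613*γ5 — nothing changes along that direction, while (v - w)/2 changes sign, so v maps onto w.
Answer: -7734/613*γ1 + 10312/1839*γ2 - 1289/3678*γ3 + 1289/3678*γ4 - 3867/613*γ5


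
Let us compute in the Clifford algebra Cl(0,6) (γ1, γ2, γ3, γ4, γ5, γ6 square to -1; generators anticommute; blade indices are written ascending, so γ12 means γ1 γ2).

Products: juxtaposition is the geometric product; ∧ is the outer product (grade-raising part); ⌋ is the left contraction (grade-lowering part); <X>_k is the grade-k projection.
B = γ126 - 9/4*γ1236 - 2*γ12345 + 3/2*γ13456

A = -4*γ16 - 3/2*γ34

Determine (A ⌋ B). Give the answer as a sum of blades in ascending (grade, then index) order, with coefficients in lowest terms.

step 1: -4*γ2 - 9*γ23 - 3*γ125 + 9/4*γ156 - 6*γ345
Answer: -4*γ2 - 9*γ23 - 3*γ125 + 9/4*γ156 - 6*γ345
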